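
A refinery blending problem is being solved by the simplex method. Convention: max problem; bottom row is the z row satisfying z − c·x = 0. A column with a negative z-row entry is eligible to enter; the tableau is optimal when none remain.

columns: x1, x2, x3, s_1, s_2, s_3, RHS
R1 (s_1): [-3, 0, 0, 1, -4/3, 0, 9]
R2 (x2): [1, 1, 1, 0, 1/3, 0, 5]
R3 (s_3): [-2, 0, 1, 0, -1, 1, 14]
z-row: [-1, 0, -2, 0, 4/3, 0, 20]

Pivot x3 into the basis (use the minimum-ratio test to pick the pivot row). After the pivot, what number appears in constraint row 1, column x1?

-3

Ratio test on column x3 — row 1: entry 0 ≤ 0; row 2: 5/1 = 5; row 3: 14/1 = 14. Minimum is 5 at row 2 (x2 leaves); pivot element 1.
Divide row 2 by 1; eliminate column x3 from the other rows.
Row 1 update in column x1: -3 − 0·1 = -3.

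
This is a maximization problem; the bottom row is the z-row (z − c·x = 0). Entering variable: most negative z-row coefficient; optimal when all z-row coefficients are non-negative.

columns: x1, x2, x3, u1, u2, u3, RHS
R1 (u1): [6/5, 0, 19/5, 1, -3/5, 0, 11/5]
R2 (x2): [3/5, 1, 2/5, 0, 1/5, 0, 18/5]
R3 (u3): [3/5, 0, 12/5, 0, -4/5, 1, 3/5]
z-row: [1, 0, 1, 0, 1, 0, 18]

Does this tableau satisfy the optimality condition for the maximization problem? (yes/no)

yes

Every z-row coefficient is ≥ 0, so the tableau is optimal.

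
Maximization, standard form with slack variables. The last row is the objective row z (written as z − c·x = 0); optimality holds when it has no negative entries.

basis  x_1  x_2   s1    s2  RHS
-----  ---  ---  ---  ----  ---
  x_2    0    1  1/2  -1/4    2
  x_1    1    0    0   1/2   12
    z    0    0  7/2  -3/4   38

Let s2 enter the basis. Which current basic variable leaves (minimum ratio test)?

Column s2 entries and ratios — x_2: -1/4 ≤ 0, skip; x_1: 12/(1/2) = 24.
Smallest ratio is 24 in the row of x_1, so x_1 leaves.

x_1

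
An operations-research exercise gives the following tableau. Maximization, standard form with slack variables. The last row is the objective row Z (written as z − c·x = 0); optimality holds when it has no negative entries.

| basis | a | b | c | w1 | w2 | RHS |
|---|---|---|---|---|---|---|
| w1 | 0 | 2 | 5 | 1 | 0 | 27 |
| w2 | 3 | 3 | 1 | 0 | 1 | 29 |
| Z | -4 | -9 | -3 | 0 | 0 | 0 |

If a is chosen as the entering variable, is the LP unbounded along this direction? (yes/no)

no

Column a has positive entries in row(s) 2, so the ratio test bounds it — not unbounded.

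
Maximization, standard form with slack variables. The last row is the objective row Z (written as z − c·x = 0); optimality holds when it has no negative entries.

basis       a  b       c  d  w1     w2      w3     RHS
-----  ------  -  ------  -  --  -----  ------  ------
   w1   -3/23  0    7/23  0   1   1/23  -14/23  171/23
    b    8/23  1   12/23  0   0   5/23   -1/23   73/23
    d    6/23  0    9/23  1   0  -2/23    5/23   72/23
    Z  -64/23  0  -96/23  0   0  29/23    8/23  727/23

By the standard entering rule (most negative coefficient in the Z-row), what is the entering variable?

Negative Z-row entries: a: -64/23, c: -96/23.
The most negative is -96/23 in column c, so c enters.

c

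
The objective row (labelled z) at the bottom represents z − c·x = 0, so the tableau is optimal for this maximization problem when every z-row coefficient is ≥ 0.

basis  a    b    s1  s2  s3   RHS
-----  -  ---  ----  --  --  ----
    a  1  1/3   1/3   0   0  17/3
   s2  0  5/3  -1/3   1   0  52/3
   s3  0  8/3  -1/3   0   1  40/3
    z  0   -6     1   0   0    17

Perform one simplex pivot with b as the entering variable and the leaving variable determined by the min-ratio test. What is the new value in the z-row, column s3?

Ratio test on column b — row 1: (17/3)/(1/3) = 17; row 2: (52/3)/(5/3) = 52/5; row 3: (40/3)/(8/3) = 5. Minimum is 5 at row 3 (s3 leaves); pivot element 8/3.
Divide row 3 by 8/3; eliminate column b from the other rows.
z-row update in column s3: 0 − (-6)·(3/8) = 9/4.

9/4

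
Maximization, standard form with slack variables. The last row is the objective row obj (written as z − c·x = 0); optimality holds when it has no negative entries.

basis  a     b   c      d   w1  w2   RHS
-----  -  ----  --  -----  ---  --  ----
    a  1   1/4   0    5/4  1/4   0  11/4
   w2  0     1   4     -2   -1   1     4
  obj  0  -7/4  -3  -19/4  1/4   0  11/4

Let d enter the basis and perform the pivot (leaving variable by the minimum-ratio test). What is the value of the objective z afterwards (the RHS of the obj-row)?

Ratio test on column d — row 1: (11/4)/(5/4) = 11/5; row 2: entry -2 ≤ 0. Minimum is 11/5 at row 1 (a leaves); pivot element 5/4.
Pivot on row 1; the obj-row RHS becomes 11/4 − (-19/4)·(11/5) = 66/5.

66/5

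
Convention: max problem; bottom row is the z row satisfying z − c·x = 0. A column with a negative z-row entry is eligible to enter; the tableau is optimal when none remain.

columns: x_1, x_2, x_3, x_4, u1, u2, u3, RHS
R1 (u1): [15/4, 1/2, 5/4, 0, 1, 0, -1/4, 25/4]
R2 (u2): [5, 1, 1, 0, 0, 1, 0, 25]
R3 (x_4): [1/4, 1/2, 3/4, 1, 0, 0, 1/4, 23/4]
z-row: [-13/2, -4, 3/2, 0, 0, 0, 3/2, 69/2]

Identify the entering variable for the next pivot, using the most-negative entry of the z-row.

x_1

Negative z-row entries: x_1: -13/2, x_2: -4.
The most negative is -13/2 in column x_1, so x_1 enters.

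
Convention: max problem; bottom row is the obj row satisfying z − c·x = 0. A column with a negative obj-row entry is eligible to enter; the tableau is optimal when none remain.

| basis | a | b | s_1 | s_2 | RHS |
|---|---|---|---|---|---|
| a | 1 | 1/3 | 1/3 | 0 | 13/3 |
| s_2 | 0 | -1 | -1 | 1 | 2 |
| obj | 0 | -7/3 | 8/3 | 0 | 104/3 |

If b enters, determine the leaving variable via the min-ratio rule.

Column b entries and ratios — a: (13/3)/(1/3) = 13; s_2: -1 ≤ 0, skip.
Smallest ratio is 13 in the row of a, so a leaves.

a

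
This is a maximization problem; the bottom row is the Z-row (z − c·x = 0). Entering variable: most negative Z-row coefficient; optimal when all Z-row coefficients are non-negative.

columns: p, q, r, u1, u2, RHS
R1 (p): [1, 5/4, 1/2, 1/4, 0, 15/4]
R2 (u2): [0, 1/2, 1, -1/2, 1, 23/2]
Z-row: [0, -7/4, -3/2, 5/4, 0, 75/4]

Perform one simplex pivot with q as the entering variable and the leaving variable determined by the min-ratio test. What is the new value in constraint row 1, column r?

2/5

Ratio test on column q — row 1: (15/4)/(5/4) = 3; row 2: (23/2)/(1/2) = 23. Minimum is 3 at row 1 (p leaves); pivot element 5/4.
Divide row 1 by 5/4; eliminate column q from the other rows.
In the new row 1, the r entry is the old entry divided by the pivot: (1/2)/(5/4) = 2/5.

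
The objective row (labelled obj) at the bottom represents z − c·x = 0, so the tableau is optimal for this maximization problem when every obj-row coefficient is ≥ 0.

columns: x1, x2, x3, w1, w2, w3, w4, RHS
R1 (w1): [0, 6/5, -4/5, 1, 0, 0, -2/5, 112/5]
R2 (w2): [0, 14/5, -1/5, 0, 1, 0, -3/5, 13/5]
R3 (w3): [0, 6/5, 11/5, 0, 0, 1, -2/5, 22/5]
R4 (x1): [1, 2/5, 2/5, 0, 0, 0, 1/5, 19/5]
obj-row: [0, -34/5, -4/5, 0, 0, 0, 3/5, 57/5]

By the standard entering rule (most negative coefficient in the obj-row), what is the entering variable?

Negative obj-row entries: x2: -34/5, x3: -4/5.
The most negative is -34/5 in column x2, so x2 enters.

x2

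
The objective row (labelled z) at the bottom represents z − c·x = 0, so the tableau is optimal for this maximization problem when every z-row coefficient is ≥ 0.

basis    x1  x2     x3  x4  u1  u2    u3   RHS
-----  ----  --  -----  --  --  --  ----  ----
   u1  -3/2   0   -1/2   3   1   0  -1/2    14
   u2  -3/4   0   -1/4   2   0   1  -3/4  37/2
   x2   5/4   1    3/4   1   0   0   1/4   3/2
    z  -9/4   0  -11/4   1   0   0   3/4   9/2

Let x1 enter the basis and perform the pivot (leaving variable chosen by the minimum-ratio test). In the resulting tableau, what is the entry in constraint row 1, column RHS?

Ratio test on column x1 — row 1: entry -3/2 ≤ 0; row 2: entry -3/4 ≤ 0; row 3: (3/2)/(5/4) = 6/5. Minimum is 6/5 at row 3 (x2 leaves); pivot element 5/4.
Divide row 3 by 5/4; eliminate column x1 from the other rows.
Row 1 update in column RHS: 14 − (-3/2)·(6/5) = 79/5.

79/5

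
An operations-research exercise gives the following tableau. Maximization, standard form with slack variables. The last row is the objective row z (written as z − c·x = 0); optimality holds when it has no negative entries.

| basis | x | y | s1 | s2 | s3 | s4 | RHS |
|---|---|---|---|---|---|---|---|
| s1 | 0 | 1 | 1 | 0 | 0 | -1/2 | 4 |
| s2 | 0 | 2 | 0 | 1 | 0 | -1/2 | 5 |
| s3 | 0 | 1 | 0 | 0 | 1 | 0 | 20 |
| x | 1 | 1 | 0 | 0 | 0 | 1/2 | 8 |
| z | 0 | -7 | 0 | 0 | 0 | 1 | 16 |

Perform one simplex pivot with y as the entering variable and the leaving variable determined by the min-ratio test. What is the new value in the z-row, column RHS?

Ratio test on column y — row 1: 4/1 = 4; row 2: 5/2 = 5/2; row 3: 20/1 = 20; row 4: 8/1 = 8. Minimum is 5/2 at row 2 (s2 leaves); pivot element 2.
Divide row 2 by 2; eliminate column y from the other rows.
z-row update in column RHS: 16 − (-7)·(5/2) = 67/2.

67/2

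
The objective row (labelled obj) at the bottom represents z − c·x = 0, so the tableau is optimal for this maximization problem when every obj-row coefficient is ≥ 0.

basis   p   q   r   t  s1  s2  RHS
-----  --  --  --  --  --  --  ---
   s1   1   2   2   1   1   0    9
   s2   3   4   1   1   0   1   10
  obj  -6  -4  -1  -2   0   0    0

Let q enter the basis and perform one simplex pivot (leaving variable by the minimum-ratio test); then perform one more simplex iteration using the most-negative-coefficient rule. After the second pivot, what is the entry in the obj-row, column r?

1

Ratio test on column q — row 1: 9/2 = 9/2; row 2: 10/4 = 5/2. Minimum is 5/2 at row 2 (s2 leaves); pivot element 4.
Divide row 2 by 4; eliminate column q from the other rows.
Second iteration: most negative obj-row entry is -3 in column p, so p enters.
Ratio test on column p — row 1: entry -1/2 ≤ 0; row 2: (5/2)/(3/4) = 10/3. Minimum is 10/3 at row 2 (q leaves); pivot element 3/4.
Divide row 2 by 3/4; eliminate column p from the other rows.
After both pivots, the entry at the obj-row, column r is 1.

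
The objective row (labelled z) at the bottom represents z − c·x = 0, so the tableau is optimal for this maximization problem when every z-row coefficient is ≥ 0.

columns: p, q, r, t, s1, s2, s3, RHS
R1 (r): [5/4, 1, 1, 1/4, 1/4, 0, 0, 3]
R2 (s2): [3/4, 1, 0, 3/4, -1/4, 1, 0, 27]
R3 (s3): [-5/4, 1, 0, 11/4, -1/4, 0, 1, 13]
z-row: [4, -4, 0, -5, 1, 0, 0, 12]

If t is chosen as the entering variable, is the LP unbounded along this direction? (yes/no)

no

Column t has positive entries in row(s) 1, 2, 3, so the ratio test bounds it — not unbounded.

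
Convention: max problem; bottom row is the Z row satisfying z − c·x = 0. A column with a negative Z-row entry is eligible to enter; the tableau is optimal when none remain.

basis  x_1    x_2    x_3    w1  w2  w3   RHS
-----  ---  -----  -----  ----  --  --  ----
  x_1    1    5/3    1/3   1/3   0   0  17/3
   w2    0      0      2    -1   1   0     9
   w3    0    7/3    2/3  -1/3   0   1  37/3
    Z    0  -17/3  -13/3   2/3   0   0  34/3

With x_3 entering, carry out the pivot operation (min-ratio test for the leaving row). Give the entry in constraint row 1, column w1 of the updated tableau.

Ratio test on column x_3 — row 1: (17/3)/(1/3) = 17; row 2: 9/2 = 9/2; row 3: (37/3)/(2/3) = 37/2. Minimum is 9/2 at row 2 (w2 leaves); pivot element 2.
Divide row 2 by 2; eliminate column x_3 from the other rows.
Row 1 update in column w1: 1/3 − (1/3)·(-1/2) = 1/2.

1/2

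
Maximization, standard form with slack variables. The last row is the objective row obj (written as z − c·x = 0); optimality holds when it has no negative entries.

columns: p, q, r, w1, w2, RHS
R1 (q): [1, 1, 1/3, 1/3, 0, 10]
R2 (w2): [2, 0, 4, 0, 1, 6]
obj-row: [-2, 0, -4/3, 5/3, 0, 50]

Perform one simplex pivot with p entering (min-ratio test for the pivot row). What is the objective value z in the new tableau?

56

Ratio test on column p — row 1: 10/1 = 10; row 2: 6/2 = 3. Minimum is 3 at row 2 (w2 leaves); pivot element 2.
Pivot on row 2; the obj-row RHS becomes 50 − (-2)·3 = 56.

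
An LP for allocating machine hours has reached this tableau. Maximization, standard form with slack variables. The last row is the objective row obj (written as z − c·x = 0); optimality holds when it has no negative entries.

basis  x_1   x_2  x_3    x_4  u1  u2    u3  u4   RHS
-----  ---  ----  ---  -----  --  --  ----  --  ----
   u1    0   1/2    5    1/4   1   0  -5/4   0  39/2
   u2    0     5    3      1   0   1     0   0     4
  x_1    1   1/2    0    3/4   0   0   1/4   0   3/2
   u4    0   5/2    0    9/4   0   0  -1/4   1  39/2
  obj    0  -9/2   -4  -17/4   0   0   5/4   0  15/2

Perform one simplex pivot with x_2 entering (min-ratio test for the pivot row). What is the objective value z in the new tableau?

Ratio test on column x_2 — row 1: (39/2)/(1/2) = 39; row 2: 4/5 = 4/5; row 3: (3/2)/(1/2) = 3; row 4: (39/2)/(5/2) = 39/5. Minimum is 4/5 at row 2 (u2 leaves); pivot element 5.
Pivot on row 2; the obj-row RHS becomes 15/2 − (-9/2)·(4/5) = 111/10.

111/10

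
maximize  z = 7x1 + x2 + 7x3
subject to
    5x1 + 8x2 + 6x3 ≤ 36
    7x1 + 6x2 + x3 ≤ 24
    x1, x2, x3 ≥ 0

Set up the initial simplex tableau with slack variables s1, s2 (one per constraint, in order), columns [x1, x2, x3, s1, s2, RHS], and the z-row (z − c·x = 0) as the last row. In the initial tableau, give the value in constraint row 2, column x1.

7

Constraint 2 has coefficient 7 on x1.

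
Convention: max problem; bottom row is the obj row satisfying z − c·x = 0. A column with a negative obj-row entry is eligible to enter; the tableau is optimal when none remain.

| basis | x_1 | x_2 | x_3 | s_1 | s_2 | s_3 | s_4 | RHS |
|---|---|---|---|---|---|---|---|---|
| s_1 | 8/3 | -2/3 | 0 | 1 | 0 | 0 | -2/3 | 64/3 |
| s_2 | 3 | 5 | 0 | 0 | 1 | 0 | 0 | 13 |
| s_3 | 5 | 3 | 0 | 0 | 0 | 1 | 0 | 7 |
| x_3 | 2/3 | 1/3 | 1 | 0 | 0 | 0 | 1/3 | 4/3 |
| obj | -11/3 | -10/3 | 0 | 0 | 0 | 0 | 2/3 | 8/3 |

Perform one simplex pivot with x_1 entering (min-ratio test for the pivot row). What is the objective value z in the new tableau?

Ratio test on column x_1 — row 1: (64/3)/(8/3) = 8; row 2: 13/3 = 13/3; row 3: 7/5 = 7/5; row 4: (4/3)/(2/3) = 2. Minimum is 7/5 at row 3 (s_3 leaves); pivot element 5.
Pivot on row 3; the obj-row RHS becomes 8/3 − (-11/3)·(7/5) = 39/5.

39/5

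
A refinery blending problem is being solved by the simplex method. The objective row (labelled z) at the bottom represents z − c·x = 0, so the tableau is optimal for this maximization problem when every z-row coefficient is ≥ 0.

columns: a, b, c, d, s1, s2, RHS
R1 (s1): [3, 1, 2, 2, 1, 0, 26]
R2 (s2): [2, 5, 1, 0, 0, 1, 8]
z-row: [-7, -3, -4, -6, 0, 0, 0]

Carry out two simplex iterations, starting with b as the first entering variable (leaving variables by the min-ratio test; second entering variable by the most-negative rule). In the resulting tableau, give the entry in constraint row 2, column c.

1/5

Ratio test on column b — row 1: 26/1 = 26; row 2: 8/5 = 8/5. Minimum is 8/5 at row 2 (s2 leaves); pivot element 5.
Divide row 2 by 5; eliminate column b from the other rows.
Second iteration: most negative z-row entry is -6 in column d, so d enters.
Ratio test on column d — row 1: (122/5)/2 = 61/5; row 2: entry 0 ≤ 0. Minimum is 61/5 at row 1 (s1 leaves); pivot element 2.
Divide row 1 by 2; eliminate column d from the other rows.
After both pivots, the entry at constraint row 2, column c is 1/5.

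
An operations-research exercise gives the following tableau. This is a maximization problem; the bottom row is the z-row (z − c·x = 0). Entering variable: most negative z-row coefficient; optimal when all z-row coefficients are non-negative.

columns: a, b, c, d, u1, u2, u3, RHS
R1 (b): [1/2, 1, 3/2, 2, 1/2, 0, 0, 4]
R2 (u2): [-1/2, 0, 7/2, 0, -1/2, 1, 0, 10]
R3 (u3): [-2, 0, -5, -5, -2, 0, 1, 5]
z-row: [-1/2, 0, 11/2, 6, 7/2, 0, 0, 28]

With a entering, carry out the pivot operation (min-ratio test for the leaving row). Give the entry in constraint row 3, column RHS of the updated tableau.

Ratio test on column a — row 1: 4/(1/2) = 8; row 2: entry -1/2 ≤ 0; row 3: entry -2 ≤ 0. Minimum is 8 at row 1 (b leaves); pivot element 1/2.
Divide row 1 by 1/2; eliminate column a from the other rows.
Row 3 update in column RHS: 5 − (-2)·8 = 21.

21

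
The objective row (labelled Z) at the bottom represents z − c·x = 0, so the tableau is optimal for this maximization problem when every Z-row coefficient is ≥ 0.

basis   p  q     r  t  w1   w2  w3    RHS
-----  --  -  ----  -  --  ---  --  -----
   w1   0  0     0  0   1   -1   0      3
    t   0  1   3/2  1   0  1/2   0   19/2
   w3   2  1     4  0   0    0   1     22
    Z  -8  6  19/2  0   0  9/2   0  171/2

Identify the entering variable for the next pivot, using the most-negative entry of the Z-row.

Negative Z-row entries: p: -8.
The most negative is -8 in column p, so p enters.

p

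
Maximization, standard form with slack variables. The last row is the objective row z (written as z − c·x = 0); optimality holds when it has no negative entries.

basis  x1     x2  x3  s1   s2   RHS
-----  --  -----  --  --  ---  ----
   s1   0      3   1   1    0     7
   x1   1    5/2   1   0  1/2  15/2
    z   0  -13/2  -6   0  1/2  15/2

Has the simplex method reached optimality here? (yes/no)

no

The z-row has a negative entry -13/2 in column x2, so it is not optimal.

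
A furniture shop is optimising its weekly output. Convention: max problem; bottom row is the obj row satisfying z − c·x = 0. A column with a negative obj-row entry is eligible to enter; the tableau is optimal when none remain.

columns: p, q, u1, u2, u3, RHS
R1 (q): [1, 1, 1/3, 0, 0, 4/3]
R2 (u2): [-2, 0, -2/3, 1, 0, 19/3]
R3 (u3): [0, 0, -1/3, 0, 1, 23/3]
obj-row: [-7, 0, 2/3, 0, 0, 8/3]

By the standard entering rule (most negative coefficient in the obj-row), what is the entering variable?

p

Negative obj-row entries: p: -7.
The most negative is -7 in column p, so p enters.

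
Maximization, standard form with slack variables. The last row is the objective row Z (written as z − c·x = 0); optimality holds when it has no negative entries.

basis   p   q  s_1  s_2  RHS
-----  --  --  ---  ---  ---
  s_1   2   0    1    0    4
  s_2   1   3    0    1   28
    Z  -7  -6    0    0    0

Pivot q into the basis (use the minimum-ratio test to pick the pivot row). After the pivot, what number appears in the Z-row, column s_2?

2

Ratio test on column q — row 1: entry 0 ≤ 0; row 2: 28/3 = 28/3. Minimum is 28/3 at row 2 (s_2 leaves); pivot element 3.
Divide row 2 by 3; eliminate column q from the other rows.
Z-row update in column s_2: 0 − (-6)·(1/3) = 2.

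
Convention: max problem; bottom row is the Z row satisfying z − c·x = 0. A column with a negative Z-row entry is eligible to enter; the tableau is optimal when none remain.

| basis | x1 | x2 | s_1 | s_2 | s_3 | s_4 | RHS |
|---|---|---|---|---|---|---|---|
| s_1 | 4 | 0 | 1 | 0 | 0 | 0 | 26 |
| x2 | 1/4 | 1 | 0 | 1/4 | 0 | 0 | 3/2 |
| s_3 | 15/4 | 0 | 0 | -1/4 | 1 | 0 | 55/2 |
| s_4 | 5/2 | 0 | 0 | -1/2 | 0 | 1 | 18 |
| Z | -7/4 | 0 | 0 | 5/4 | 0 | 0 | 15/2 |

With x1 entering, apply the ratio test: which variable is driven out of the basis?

x2

Column x1 entries and ratios — s_1: 26/4 = 13/2; x2: (3/2)/(1/4) = 6; s_3: (55/2)/(15/4) = 22/3; s_4: 18/(5/2) = 36/5.
Smallest ratio is 6 in the row of x2, so x2 leaves.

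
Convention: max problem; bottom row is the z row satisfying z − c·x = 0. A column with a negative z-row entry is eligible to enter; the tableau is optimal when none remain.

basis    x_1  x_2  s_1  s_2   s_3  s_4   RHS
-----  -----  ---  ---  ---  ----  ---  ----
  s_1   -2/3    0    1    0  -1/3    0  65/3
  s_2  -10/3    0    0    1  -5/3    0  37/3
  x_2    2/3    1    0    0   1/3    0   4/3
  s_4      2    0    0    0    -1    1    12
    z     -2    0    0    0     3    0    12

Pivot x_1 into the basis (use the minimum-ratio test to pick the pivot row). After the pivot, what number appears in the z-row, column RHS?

Ratio test on column x_1 — row 1: entry -2/3 ≤ 0; row 2: entry -10/3 ≤ 0; row 3: (4/3)/(2/3) = 2; row 4: 12/2 = 6. Minimum is 2 at row 3 (x_2 leaves); pivot element 2/3.
Divide row 3 by 2/3; eliminate column x_1 from the other rows.
z-row update in column RHS: 12 − (-2)·2 = 16.

16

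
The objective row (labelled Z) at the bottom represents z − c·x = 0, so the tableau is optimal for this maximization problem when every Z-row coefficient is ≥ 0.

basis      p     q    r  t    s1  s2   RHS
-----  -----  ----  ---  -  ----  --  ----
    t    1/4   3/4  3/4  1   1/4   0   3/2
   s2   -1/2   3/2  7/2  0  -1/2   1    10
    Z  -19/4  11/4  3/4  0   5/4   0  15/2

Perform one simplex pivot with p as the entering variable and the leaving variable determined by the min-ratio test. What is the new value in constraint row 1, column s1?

1

Ratio test on column p — row 1: (3/2)/(1/4) = 6; row 2: entry -1/2 ≤ 0. Minimum is 6 at row 1 (t leaves); pivot element 1/4.
Divide row 1 by 1/4; eliminate column p from the other rows.
In the new row 1, the s1 entry is the old entry divided by the pivot: (1/4)/(1/4) = 1.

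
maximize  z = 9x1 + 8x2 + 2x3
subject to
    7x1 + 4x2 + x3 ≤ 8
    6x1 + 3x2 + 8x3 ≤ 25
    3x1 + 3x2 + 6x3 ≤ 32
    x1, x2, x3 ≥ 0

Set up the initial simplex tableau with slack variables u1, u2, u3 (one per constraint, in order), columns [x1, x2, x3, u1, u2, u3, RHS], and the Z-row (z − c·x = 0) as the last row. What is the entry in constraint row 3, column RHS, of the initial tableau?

32

The RHS of constraint 3 is b_3 = 32.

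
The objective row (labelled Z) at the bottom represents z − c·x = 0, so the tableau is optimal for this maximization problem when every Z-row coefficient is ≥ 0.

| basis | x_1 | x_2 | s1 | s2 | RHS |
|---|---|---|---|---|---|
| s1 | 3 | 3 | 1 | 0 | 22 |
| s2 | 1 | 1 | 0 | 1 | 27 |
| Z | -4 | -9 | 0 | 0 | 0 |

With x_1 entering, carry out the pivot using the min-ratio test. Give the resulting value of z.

Ratio test on column x_1 — row 1: 22/3 = 22/3; row 2: 27/1 = 27. Minimum is 22/3 at row 1 (s1 leaves); pivot element 3.
Pivot on row 1; the Z-row RHS becomes 0 − (-4)·(22/3) = 88/3.

88/3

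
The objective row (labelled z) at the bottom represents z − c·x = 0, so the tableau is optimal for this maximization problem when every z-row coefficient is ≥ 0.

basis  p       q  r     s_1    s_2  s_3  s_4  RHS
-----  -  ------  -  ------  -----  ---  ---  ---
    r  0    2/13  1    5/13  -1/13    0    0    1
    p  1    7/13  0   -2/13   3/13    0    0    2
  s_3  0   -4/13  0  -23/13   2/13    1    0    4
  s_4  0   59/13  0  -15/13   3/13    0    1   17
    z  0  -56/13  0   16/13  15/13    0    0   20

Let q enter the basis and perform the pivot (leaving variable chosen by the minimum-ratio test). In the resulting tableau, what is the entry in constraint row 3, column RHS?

Ratio test on column q — row 1: 1/(2/13) = 13/2; row 2: 2/(7/13) = 26/7; row 3: entry -4/13 ≤ 0; row 4: 17/(59/13) = 221/59. Minimum is 26/7 at row 2 (p leaves); pivot element 7/13.
Divide row 2 by 7/13; eliminate column q from the other rows.
Row 3 update in column RHS: 4 − (-4/13)·(26/7) = 36/7.

36/7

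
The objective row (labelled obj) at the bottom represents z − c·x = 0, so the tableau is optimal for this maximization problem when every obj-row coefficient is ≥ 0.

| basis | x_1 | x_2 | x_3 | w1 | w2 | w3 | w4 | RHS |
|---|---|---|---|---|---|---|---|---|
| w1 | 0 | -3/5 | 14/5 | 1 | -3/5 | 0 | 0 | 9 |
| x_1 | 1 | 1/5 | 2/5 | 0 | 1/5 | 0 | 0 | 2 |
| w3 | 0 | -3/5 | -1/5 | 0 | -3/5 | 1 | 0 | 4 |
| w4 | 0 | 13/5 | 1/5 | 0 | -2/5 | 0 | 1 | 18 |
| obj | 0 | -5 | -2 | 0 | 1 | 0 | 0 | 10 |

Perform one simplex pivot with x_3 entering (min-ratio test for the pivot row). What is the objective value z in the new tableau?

Ratio test on column x_3 — row 1: 9/(14/5) = 45/14; row 2: 2/(2/5) = 5; row 3: entry -1/5 ≤ 0; row 4: 18/(1/5) = 90. Minimum is 45/14 at row 1 (w1 leaves); pivot element 14/5.
Pivot on row 1; the obj-row RHS becomes 10 − (-2)·(45/14) = 115/7.

115/7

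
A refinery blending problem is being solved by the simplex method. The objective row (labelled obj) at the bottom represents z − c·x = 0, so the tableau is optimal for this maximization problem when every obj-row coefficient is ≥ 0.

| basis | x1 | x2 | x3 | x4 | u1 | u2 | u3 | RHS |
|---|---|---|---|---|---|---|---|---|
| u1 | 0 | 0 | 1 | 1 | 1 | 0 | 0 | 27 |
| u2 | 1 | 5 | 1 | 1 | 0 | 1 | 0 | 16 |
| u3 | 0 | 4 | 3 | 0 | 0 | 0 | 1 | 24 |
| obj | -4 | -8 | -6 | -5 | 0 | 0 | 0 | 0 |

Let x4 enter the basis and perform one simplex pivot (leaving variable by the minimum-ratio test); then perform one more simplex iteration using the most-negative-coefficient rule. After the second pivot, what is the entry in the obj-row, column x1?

1

Ratio test on column x4 — row 1: 27/1 = 27; row 2: 16/1 = 16; row 3: entry 0 ≤ 0. Minimum is 16 at row 2 (u2 leaves); pivot element 1.
Divide row 2 by 1; eliminate column x4 from the other rows.
Second iteration: most negative obj-row entry is -1 in column x3, so x3 enters.
Ratio test on column x3 — row 1: entry 0 ≤ 0; row 2: 16/1 = 16; row 3: 24/3 = 8. Minimum is 8 at row 3 (u3 leaves); pivot element 3.
Divide row 3 by 3; eliminate column x3 from the other rows.
After both pivots, the entry at the obj-row, column x1 is 1.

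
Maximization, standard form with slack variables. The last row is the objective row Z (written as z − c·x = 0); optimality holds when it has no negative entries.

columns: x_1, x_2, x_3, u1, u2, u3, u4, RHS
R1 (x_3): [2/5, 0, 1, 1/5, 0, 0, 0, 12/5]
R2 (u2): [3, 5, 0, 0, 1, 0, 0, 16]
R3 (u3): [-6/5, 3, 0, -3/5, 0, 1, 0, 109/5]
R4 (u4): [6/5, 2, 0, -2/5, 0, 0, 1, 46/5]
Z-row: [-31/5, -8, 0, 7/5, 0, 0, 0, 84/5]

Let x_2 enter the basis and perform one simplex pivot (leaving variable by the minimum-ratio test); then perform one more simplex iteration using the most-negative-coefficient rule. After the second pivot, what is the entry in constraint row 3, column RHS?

Ratio test on column x_2 — row 1: entry 0 ≤ 0; row 2: 16/5 = 16/5; row 3: (109/5)/3 = 109/15; row 4: (46/5)/2 = 23/5. Minimum is 16/5 at row 2 (u2 leaves); pivot element 5.
Divide row 2 by 5; eliminate column x_2 from the other rows.
Second iteration: most negative Z-row entry is -7/5 in column x_1, so x_1 enters.
Ratio test on column x_1 — row 1: (12/5)/(2/5) = 6; row 2: (16/5)/(3/5) = 16/3; row 3: entry -3 ≤ 0; row 4: entry 0 ≤ 0. Minimum is 16/3 at row 2 (x_2 leaves); pivot element 3/5.
Divide row 2 by 3/5; eliminate column x_1 from the other rows.
After both pivots, the entry at constraint row 3, column RHS is 141/5.

141/5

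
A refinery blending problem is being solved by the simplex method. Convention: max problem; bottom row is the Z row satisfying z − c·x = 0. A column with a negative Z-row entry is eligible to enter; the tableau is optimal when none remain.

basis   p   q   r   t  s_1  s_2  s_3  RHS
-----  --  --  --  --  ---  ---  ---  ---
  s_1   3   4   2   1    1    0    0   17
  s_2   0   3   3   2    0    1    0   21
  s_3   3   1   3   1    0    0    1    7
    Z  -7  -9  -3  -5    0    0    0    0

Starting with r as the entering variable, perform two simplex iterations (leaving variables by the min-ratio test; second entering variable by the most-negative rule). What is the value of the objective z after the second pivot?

Ratio test on column r — row 1: 17/2 = 17/2; row 2: 21/3 = 7; row 3: 7/3 = 7/3. Minimum is 7/3 at row 3 (s_3 leaves); pivot element 3.
Pivot on row 3; the Z-row RHS becomes 0 − (-3)·(7/3) = 7.
Next entering variable (most negative Z-row entry -8): q.
Ratio test on column q — row 1: (37/3)/(10/3) = 37/10; row 2: 14/2 = 7; row 3: (7/3)/(1/3) = 7. Minimum is 37/10 at row 1 (s_1 leaves); pivot element 10/3.
After the second pivot the Z-row RHS is 7 − (-8)·(37/10) = 183/5.

183/5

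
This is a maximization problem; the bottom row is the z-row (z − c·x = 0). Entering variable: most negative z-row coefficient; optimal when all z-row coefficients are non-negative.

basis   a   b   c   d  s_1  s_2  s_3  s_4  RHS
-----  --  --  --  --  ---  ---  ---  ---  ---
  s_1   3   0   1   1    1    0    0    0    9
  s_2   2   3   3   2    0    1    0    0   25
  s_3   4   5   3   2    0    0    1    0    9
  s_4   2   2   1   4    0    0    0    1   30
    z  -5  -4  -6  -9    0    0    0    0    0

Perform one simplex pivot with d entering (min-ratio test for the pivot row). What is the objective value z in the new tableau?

81/2

Ratio test on column d — row 1: 9/1 = 9; row 2: 25/2 = 25/2; row 3: 9/2 = 9/2; row 4: 30/4 = 15/2. Minimum is 9/2 at row 3 (s_3 leaves); pivot element 2.
Pivot on row 3; the z-row RHS becomes 0 − (-9)·(9/2) = 81/2.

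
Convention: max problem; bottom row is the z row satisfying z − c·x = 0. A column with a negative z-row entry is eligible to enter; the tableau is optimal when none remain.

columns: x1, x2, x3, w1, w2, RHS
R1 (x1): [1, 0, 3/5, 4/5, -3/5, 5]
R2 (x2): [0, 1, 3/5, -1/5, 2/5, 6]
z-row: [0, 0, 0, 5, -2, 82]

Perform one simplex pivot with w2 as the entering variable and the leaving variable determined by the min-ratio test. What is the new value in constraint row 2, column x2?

5/2

Ratio test on column w2 — row 1: entry -3/5 ≤ 0; row 2: 6/(2/5) = 15. Minimum is 15 at row 2 (x2 leaves); pivot element 2/5.
Divide row 2 by 2/5; eliminate column w2 from the other rows.
In the new row 2, the x2 entry is the old entry divided by the pivot: 1/(2/5) = 5/2.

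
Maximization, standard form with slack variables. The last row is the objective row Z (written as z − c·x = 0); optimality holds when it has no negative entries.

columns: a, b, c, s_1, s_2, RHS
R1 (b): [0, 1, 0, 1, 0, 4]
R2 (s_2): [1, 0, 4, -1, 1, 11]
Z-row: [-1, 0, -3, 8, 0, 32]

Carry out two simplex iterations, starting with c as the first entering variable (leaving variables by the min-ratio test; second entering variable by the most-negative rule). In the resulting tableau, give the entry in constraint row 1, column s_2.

0

Ratio test on column c — row 1: entry 0 ≤ 0; row 2: 11/4 = 11/4. Minimum is 11/4 at row 2 (s_2 leaves); pivot element 4.
Divide row 2 by 4; eliminate column c from the other rows.
Second iteration: most negative Z-row entry is -1/4 in column a, so a enters.
Ratio test on column a — row 1: entry 0 ≤ 0; row 2: (11/4)/(1/4) = 11. Minimum is 11 at row 2 (c leaves); pivot element 1/4.
Divide row 2 by 1/4; eliminate column a from the other rows.
After both pivots, the entry at constraint row 1, column s_2 is 0.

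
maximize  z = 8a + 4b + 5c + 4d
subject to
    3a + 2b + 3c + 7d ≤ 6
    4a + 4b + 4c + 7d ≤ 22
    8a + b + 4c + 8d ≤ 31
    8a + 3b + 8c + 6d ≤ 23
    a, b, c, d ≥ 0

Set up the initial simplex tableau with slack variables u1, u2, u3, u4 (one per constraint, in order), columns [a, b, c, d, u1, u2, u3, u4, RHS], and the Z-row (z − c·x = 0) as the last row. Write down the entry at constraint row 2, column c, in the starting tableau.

4

Constraint 2 has coefficient 4 on c.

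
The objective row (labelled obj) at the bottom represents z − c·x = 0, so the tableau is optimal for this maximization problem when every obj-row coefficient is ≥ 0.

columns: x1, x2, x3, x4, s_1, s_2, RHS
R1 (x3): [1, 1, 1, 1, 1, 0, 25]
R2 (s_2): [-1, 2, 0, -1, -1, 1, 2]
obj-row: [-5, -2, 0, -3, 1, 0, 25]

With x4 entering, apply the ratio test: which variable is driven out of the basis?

Column x4 entries and ratios — x3: 25/1 = 25; s_2: -1 ≤ 0, skip.
Smallest ratio is 25 in the row of x3, so x3 leaves.

x3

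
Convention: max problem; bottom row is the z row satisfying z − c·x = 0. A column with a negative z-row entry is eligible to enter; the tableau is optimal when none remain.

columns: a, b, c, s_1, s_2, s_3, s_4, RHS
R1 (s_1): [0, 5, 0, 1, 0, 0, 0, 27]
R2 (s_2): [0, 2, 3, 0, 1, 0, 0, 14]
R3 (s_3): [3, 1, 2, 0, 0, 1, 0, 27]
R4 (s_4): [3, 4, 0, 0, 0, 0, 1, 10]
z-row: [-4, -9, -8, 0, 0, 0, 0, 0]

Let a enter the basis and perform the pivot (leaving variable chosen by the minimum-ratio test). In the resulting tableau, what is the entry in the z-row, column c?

-8

Ratio test on column a — row 1: entry 0 ≤ 0; row 2: entry 0 ≤ 0; row 3: 27/3 = 9; row 4: 10/3 = 10/3. Minimum is 10/3 at row 4 (s_4 leaves); pivot element 3.
Divide row 4 by 3; eliminate column a from the other rows.
z-row update in column c: -8 − (-4)·0 = -8.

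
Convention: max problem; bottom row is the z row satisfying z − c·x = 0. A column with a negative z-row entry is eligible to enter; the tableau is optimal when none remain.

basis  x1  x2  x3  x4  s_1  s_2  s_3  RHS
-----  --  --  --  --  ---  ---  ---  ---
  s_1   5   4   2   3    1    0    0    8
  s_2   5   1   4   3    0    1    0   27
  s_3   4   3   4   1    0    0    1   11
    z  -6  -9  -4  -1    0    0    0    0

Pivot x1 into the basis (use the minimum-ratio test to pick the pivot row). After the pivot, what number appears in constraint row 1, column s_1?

Ratio test on column x1 — row 1: 8/5 = 8/5; row 2: 27/5 = 27/5; row 3: 11/4 = 11/4. Minimum is 8/5 at row 1 (s_1 leaves); pivot element 5.
Divide row 1 by 5; eliminate column x1 from the other rows.
In the new row 1, the s_1 entry is the old entry divided by the pivot: 1/5 = 1/5.

1/5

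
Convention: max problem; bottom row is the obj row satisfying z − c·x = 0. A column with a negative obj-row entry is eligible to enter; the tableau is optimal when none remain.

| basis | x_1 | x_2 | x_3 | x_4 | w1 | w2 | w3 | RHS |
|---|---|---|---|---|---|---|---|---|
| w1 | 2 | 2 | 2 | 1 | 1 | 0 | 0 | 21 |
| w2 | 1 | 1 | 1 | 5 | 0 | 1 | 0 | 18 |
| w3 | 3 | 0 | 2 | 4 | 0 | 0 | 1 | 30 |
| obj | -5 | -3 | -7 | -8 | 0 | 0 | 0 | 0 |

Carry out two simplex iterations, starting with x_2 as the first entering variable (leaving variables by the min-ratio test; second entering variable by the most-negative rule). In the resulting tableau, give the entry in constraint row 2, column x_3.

0

Ratio test on column x_2 — row 1: 21/2 = 21/2; row 2: 18/1 = 18; row 3: entry 0 ≤ 0. Minimum is 21/2 at row 1 (w1 leaves); pivot element 2.
Divide row 1 by 2; eliminate column x_2 from the other rows.
Second iteration: most negative obj-row entry is -13/2 in column x_4, so x_4 enters.
Ratio test on column x_4 — row 1: (21/2)/(1/2) = 21; row 2: (15/2)/(9/2) = 5/3; row 3: 30/4 = 15/2. Minimum is 5/3 at row 2 (w2 leaves); pivot element 9/2.
Divide row 2 by 9/2; eliminate column x_4 from the other rows.
After both pivots, the entry at constraint row 2, column x_3 is 0.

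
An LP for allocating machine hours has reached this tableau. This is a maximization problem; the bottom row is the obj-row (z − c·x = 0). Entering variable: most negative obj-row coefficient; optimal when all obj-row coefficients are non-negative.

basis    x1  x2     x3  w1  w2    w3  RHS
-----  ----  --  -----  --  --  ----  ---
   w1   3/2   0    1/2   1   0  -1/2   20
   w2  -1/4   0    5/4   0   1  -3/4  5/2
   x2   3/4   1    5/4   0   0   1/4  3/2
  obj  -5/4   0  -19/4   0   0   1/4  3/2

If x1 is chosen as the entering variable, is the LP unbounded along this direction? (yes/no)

no

Column x1 has positive entries in row(s) 1, 3, so the ratio test bounds it — not unbounded.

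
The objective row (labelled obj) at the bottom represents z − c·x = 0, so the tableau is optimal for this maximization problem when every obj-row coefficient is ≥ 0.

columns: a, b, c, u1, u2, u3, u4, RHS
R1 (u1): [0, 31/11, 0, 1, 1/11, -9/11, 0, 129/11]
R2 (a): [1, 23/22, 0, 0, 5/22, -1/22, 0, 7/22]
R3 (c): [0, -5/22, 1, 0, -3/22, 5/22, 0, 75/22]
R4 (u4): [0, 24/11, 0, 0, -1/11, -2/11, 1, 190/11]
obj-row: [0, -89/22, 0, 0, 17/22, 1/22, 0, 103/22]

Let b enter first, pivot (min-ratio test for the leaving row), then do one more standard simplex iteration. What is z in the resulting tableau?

8

Ratio test on column b — row 1: (129/11)/(31/11) = 129/31; row 2: (7/22)/(23/22) = 7/23; row 3: entry -5/22 ≤ 0; row 4: (190/11)/(24/11) = 95/12. Minimum is 7/23 at row 2 (a leaves); pivot element 23/22.
Pivot on row 2; the obj-row RHS becomes 103/22 − (-89/22)·(7/23) = 136/23.
Next entering variable (most negative obj-row entry -3/23): u3.
Ratio test on column u3 — row 1: entry -16/23 ≤ 0; row 2: entry -1/23 ≤ 0; row 3: (80/23)/(5/23) = 16; row 4: entry -2/23 ≤ 0. Minimum is 16 at row 3 (c leaves); pivot element 5/23.
After the second pivot the obj-row RHS is 136/23 − (-3/23)·16 = 8.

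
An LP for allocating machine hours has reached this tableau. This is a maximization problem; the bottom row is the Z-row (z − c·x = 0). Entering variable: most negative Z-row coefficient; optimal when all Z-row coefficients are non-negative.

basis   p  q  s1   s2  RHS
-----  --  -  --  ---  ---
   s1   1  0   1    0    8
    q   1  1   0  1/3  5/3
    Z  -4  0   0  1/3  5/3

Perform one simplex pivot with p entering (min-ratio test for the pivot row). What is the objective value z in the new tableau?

Ratio test on column p — row 1: 8/1 = 8; row 2: (5/3)/1 = 5/3. Minimum is 5/3 at row 2 (q leaves); pivot element 1.
Pivot on row 2; the Z-row RHS becomes 5/3 − (-4)·(5/3) = 25/3.

25/3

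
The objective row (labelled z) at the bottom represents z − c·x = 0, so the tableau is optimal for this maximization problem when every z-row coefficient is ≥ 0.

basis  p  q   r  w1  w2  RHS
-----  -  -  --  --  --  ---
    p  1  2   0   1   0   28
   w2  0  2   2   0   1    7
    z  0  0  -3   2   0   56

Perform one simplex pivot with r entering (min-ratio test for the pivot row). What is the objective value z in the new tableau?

Ratio test on column r — row 1: entry 0 ≤ 0; row 2: 7/2 = 7/2. Minimum is 7/2 at row 2 (w2 leaves); pivot element 2.
Pivot on row 2; the z-row RHS becomes 56 − (-3)·(7/2) = 133/2.

133/2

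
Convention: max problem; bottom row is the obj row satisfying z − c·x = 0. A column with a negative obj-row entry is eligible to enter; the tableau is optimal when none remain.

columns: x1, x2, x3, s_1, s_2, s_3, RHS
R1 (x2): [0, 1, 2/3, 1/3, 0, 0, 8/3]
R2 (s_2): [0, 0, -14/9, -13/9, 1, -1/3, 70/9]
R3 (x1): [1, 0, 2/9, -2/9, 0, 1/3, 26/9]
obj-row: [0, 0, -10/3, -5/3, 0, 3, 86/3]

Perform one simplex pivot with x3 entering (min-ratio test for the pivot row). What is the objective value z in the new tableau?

42

Ratio test on column x3 — row 1: (8/3)/(2/3) = 4; row 2: entry -14/9 ≤ 0; row 3: (26/9)/(2/9) = 13. Minimum is 4 at row 1 (x2 leaves); pivot element 2/3.
Pivot on row 1; the obj-row RHS becomes 86/3 − (-10/3)·4 = 42.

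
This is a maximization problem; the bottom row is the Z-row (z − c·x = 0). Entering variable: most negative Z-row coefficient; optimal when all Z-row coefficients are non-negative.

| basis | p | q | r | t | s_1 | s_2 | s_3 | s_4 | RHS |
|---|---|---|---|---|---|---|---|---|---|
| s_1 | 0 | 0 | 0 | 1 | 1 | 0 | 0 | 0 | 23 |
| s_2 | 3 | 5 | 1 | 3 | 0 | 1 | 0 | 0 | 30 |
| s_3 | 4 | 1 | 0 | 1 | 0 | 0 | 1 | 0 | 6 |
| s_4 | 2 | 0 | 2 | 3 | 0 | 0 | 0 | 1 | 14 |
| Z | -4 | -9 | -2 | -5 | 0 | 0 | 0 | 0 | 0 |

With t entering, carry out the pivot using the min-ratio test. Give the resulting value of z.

Ratio test on column t — row 1: 23/1 = 23; row 2: 30/3 = 10; row 3: 6/1 = 6; row 4: 14/3 = 14/3. Minimum is 14/3 at row 4 (s_4 leaves); pivot element 3.
Pivot on row 4; the Z-row RHS becomes 0 − (-5)·(14/3) = 70/3.

70/3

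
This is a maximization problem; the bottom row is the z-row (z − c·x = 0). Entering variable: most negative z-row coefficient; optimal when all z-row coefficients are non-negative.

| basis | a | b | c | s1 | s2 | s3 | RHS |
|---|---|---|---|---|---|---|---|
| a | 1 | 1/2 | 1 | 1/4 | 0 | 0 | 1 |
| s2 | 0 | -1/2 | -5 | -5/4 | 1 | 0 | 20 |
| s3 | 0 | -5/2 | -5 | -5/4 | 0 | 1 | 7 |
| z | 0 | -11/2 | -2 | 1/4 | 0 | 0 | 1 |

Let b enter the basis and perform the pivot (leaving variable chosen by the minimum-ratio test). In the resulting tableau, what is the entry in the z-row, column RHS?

Ratio test on column b — row 1: 1/(1/2) = 2; row 2: entry -1/2 ≤ 0; row 3: entry -5/2 ≤ 0. Minimum is 2 at row 1 (a leaves); pivot element 1/2.
Divide row 1 by 1/2; eliminate column b from the other rows.
z-row update in column RHS: 1 − (-11/2)·2 = 12.

12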